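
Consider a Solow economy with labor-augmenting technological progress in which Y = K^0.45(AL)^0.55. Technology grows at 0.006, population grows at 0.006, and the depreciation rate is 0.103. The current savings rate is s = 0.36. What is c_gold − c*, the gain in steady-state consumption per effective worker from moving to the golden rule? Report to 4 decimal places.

Capital per effective worker breaks even when investment replaces (n + g + δ)·k; here n + g + δ = 0.115.
Current steady state (s = 0.36): k* = (0.36/0.115)^(1/0.55) ≈ 7.9634, y* = 7.9634^0.45 ≈ 2.5439, c* = (1−0.36)·2.5439 ≈ 1.6281.
Maximizing c = f(k) − (n+g+δ)·k gives f'(k) = n+g+δ, i.e. 0.45·k^(0.45−1) = 0.115, so k_gold = (0.45/0.115)^(1/0.55) ≈ 11.9481.
y_gold = 11.9481^0.45 ≈ 3.0534, c_gold = y_gold − 0.115·k_gold ≈ 1.6794.
Gain: Δc = 1.6794 − 1.6281 ≈ 0.0513.

Δc ≈ 0.0513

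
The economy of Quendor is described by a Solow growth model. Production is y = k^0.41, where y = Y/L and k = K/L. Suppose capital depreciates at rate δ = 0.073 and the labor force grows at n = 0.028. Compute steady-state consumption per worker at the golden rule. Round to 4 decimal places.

n + δ = 0.028 + 0.073 = 0.101.
At the golden rule the marginal product of capital equals n+δ: 0.41·k^(0.41−1) = 0.101. Solving, k_gold = (0.41/0.101)^(1/0.59) ≈ 10.7471.
y_gold = 10.7471^0.41 ≈ 2.6475.
c_gold = y_gold − (n+δ)·k_gold = 2.6475 − 0.101·10.7471 ≈ 1.5620.

c_gold ≈ 1.5620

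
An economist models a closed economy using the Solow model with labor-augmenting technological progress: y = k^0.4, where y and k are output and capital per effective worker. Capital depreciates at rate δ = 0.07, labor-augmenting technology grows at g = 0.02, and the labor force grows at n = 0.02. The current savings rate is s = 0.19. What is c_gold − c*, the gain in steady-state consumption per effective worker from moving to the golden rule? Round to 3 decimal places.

n + g + δ = 0.02 + 0.02 + 0.07 = 0.11.
Current steady state (s = 0.19): k* = (0.19/0.11)^(1/0.6) ≈ 2.4866, y* = 2.4866^0.4 ≈ 1.4396, c* = (1−0.19)·1.4396 ≈ 1.1661.
Setting f'(k) = n+g+δ gives 0.4·k^(0.4−1) = 0.11, hence k_gold = (0.4/0.11)^(1/0.6) ≈ 8.5990.
y_gold = 8.5990^0.4 ≈ 2.3647, c_gold = y_gold − 0.11·k_gold ≈ 1.4188.
Gain: Δc = 1.4188 − 1.1661 ≈ 0.2528.

Δc ≈ 0.253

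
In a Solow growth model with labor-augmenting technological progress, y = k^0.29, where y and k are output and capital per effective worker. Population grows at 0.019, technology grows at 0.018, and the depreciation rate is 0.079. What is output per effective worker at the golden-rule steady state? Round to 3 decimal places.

n + g + δ = 0.019 + 0.018 + 0.079 = 0.116.
Setting f'(k) = n+g+δ gives 0.29·k^(0.29−1) = 0.116, hence k_gold = (0.29/0.116)^(1/0.71) ≈ 3.6348.
Output: y_gold = k_gold^0.29 = 3.6348^0.29 ≈ 1.4539.

y_gold ≈ 1.454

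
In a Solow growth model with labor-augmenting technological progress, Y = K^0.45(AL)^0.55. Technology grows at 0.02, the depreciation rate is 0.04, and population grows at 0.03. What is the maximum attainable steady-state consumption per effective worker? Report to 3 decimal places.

c_gold ≈ 2.052

Capital per effective worker breaks even when investment replaces (n + g + δ)·k; here n + g + δ = 0.09.
Maximizing c = f(k) − (n+g+δ)·k gives f'(k) = n+g+δ, i.e. 0.45·k^(0.45−1) = 0.09, so k_gold = (0.45/0.09)^(1/0.55) ≈ 18.6575.
y_gold = 18.6575^0.45 ≈ 3.7315.
c_gold = y_gold − (n+g+δ)·k_gold = 3.7315 − 0.09·18.6575 ≈ 2.0523.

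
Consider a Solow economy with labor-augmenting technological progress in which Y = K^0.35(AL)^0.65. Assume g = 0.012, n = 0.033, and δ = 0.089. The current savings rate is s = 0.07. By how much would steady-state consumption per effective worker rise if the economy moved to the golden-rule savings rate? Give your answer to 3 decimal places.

Capital per effective worker breaks even when investment replaces (n + g + δ)·k; here n + g + δ = 0.134.
Current steady state (s = 0.07): k* = (0.07/0.134)^(1/0.65) ≈ 0.3683, y* = 0.3683^0.35 ≈ 0.7049, c* = (1−0.07)·0.7049 ≈ 0.6556.
At the golden rule the marginal product of capital equals n+g+δ: 0.35·k^(0.35−1) = 0.134. Solving, k_gold = (0.35/0.134)^(1/0.65) ≈ 4.3801.
y_gold = 4.3801^0.35 ≈ 1.6769, c_gold = y_gold − 0.134·k_gold ≈ 1.0900.
Gain: Δc = 1.0900 − 0.6556 ≈ 0.4344.

Δc ≈ 0.434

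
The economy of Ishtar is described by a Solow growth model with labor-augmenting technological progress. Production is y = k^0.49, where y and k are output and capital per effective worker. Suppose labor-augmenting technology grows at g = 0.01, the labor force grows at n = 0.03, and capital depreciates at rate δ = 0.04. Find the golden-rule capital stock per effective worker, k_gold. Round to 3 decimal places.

Capital per effective worker breaks even when investment replaces (n + g + δ)·k; here n + g + δ = 0.08.
At the golden rule the marginal product of capital equals n+g+δ: 0.49·k^(0.49−1) = 0.08. Solving, k_gold = (0.49/0.08)^(1/0.51) ≈ 34.9418.

k_gold ≈ 34.942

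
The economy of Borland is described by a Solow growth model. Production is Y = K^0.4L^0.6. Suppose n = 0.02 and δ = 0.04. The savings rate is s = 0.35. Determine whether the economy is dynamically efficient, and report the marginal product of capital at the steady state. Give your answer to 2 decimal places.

The effective depreciation rate is n + δ = 0.02 + 0.04 = 0.06.
Steady-state k*: s·k^0.4 = 0.06·k gives k* = (0.35/0.06)^(1/0.6) ≈ 18.9029.
MPK = 0.4·18.9029^(-0.6) ≈ 0.0686.
MPK > n+δ = 0.06, so the economy is dynamically efficient (under-saving).

dynamically efficient; MPK ≈ 0.07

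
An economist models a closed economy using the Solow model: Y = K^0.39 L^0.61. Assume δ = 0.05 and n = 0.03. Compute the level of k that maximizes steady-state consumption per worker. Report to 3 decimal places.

k_gold ≈ 13.422

Break-even investment rate: n + δ = 0.03 + 0.05 = 0.08.
Maximizing c = f(k) − (n+δ)·k gives f'(k) = n+δ, i.e. 0.39·k^(0.39−1) = 0.08, so k_gold = (0.39/0.08)^(1/0.61) ≈ 13.4223.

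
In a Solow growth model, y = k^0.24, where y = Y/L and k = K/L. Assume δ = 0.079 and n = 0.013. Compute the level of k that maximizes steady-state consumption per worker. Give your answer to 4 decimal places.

k_gold ≈ 3.5312

The effective depreciation rate is n + δ = 0.013 + 0.079 = 0.092.
At the golden rule the marginal product of capital equals n+δ: 0.24·k^(0.24−1) = 0.092. Solving, k_gold = (0.24/0.092)^(1/0.76) ≈ 3.5312.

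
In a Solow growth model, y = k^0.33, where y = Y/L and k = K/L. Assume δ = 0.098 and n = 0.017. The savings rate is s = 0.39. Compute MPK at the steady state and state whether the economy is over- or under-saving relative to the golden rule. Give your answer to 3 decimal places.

over-saving; MPK ≈ 0.097

The effective depreciation rate is n + δ = 0.017 + 0.098 = 0.115.
Steady-state k*: s·k^0.33 = 0.115·k gives k* = (0.39/0.115)^(1/0.67) ≈ 6.1886.
MPK = 0.33·6.1886^(-0.67) ≈ 0.0973.
MPK < n+δ = 0.115, so the economy is dynamically inefficient (over-saving).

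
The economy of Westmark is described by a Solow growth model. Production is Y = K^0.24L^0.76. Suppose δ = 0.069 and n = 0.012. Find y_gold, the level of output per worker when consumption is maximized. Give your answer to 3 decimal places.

Break-even investment rate: n + δ = 0.012 + 0.069 = 0.081.
Maximizing c = f(k) − (n+δ)·k gives f'(k) = n+δ, i.e. 0.24·k^(0.24−1) = 0.081, so k_gold = (0.24/0.081)^(1/0.76) ≈ 4.1753.
Output: y_gold = k_gold^0.24 = 4.1753^0.24 ≈ 1.4092.

y_gold ≈ 1.409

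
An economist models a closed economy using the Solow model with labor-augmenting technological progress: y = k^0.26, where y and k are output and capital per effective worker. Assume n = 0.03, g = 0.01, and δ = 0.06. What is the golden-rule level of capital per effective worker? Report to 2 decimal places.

The effective depreciation rate is n + g + δ = 0.03 + 0.01 + 0.06 = 0.1.
Setting f'(k) = n+g+δ gives 0.26·k^(0.26−1) = 0.1, hence k_gold = (0.26/0.1)^(1/0.74) ≈ 3.6373.

k_gold ≈ 3.64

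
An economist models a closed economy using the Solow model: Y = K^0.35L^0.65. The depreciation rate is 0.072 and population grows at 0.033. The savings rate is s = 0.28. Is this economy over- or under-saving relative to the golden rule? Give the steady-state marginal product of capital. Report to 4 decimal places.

under-saving; MPK ≈ 0.1312

Capital per worker breaks even when investment replaces (n + δ)·k; here n + δ = 0.105.
Steady-state k*: s·k^0.35 = 0.105·k gives k* = (0.28/0.105)^(1/0.65) ≈ 4.5221.
MPK = 0.35·4.5221^(-0.65) ≈ 0.1312.
MPK > n+δ = 0.105, so the economy is dynamically efficient (under-saving).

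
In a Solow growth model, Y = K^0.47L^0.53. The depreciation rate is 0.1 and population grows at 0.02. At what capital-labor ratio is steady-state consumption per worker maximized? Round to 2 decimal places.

Capital per worker breaks even when investment replaces (n + δ)·k; here n + δ = 0.12.
Setting f'(k) = n+δ gives 0.47·k^(0.47−1) = 0.12, hence k_gold = (0.47/0.12)^(1/0.53) ≈ 13.1435.

k_gold ≈ 13.14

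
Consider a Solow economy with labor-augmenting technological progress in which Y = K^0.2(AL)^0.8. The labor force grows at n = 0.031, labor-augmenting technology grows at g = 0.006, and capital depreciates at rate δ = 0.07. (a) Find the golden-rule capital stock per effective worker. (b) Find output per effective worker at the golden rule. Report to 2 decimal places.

n + g + δ = 0.031 + 0.006 + 0.07 = 0.107.
At the golden rule the marginal product of capital equals n+g+δ: 0.2·k^(0.2−1) = 0.107. Solving, k_gold = (0.2/0.107)^(1/0.8) ≈ 2.1855.
y_gold = 2.1855^0.2 ≈ 1.1693.

(a) k_gold ≈ 2.19; (b) y_gold ≈ 1.17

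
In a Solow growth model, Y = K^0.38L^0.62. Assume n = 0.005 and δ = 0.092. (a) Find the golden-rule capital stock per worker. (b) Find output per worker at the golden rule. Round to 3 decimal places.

(a) k_gold ≈ 9.046; (b) y_gold ≈ 2.309

n + δ = 0.005 + 0.092 = 0.097.
Setting f'(k) = n+δ gives 0.38·k^(0.38−1) = 0.097, hence k_gold = (0.38/0.097)^(1/0.62) ≈ 9.0463.
y_gold = 9.0463^0.38 ≈ 2.3092.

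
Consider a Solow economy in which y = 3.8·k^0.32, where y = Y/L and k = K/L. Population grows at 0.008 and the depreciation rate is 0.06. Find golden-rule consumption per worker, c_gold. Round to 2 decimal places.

c_gold ≈ 10.04

Capital per worker breaks even when investment replaces (n + δ)·k; here n + δ = 0.068.
Maximizing c = f(k) − (n+δ)·k gives f'(k) = n+δ, i.e. 0.32·3.8·k^(0.32−1) = 0.068, so k_gold = (0.32·3.8/0.068)^(1/0.68) ≈ 69.4706.
y_gold = 3.8·69.4706^0.32 ≈ 14.7625.
c_gold = y_gold − (n+δ)·k_gold = 14.7625 − 0.068·69.4706 ≈ 10.0385.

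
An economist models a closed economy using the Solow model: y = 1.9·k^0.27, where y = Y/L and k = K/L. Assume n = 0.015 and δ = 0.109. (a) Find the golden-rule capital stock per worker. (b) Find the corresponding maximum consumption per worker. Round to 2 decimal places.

(a) k_gold ≈ 7.00; (b) c_gold ≈ 2.35

The effective depreciation rate is n + δ = 0.015 + 0.109 = 0.124.
Golden rule sets MPK = n+δ: 0.27·1.9·k^(0.27−1) = 0.124, so k_gold = (0.27·1.9/0.124)^(1/0.73) ≈ 6.9950.
y_gold = 1.9·6.9950^0.27 ≈ 3.2125; c_gold = y_gold − 0.124·k_gold ≈ 2.3451.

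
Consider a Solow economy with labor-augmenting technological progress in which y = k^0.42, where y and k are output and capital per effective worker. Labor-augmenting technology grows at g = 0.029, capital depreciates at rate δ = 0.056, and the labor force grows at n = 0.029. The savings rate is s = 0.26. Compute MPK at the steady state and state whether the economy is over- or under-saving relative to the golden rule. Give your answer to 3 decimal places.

under-saving; MPK ≈ 0.184

Break-even investment rate: n + g + δ = 0.029 + 0.029 + 0.056 = 0.114.
Steady-state k*: s·k^0.42 = 0.114·k gives k* = (0.26/0.114)^(1/0.58) ≈ 4.1434.
MPK = 0.42·4.1434^(-0.58) ≈ 0.1842.
MPK > n+g+δ = 0.114, so the economy is dynamically efficient (under-saving).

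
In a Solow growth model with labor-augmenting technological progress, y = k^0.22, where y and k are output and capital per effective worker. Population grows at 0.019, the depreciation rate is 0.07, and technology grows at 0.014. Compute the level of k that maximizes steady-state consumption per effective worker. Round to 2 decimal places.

k_gold ≈ 2.65

n + g + δ = 0.019 + 0.014 + 0.07 = 0.103.
Setting f'(k) = n+g+δ gives 0.22·k^(0.22−1) = 0.103, hence k_gold = (0.22/0.103)^(1/0.78) ≈ 2.6457.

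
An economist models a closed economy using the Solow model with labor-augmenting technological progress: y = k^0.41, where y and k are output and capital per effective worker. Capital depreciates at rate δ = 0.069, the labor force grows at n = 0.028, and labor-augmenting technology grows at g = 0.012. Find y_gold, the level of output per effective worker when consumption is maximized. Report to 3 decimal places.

y_gold ≈ 2.511

Break-even investment rate: n + g + δ = 0.028 + 0.012 + 0.069 = 0.109.
At the golden rule the marginal product of capital equals n+g+δ: 0.41·k^(0.41−1) = 0.109. Solving, k_gold = (0.41/0.109)^(1/0.59) ≈ 9.4446.
Output: y_gold = k_gold^0.41 = 9.4446^0.41 ≈ 2.5109.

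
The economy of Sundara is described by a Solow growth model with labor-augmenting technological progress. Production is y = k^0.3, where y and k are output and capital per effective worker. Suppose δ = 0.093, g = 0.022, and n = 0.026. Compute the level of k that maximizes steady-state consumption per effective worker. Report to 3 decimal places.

Capital per effective worker breaks even when investment replaces (n + g + δ)·k; here n + g + δ = 0.141.
Golden rule sets MPK = n+g+δ: 0.3·k^(0.3−1) = 0.141, so k_gold = (0.3/0.141)^(1/0.7) ≈ 2.9406.

k_gold ≈ 2.941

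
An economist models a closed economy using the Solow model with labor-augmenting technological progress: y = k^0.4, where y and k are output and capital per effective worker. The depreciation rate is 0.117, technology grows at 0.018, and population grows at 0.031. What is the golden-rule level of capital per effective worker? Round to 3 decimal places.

Break-even investment rate: n + g + δ = 0.031 + 0.018 + 0.117 = 0.166.
Setting f'(k) = n+g+δ gives 0.4·k^(0.4−1) = 0.166, hence k_gold = (0.4/0.166)^(1/0.6) ≈ 4.3310.

k_gold ≈ 4.331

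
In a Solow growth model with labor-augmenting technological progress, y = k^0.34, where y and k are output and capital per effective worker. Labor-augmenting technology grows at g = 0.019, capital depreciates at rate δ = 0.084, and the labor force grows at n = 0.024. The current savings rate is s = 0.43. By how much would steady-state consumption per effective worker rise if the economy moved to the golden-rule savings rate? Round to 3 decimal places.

Δc ≈ 0.028

The effective depreciation rate is n + g + δ = 0.024 + 0.019 + 0.084 = 0.127.
Current steady state (s = 0.43): k* = (0.43/0.127)^(1/0.66) ≈ 6.3463, y* = 6.3463^0.34 ≈ 1.8744, c* = (1−0.43)·1.8744 ≈ 1.0684.
At the golden rule the marginal product of capital equals n+g+δ: 0.34·k^(0.34−1) = 0.127. Solving, k_gold = (0.34/0.127)^(1/0.66) ≈ 4.4462.
y_gold = 4.4462^0.34 ≈ 1.6608, c_gold = y_gold − 0.127·k_gold ≈ 1.0961.
Gain: Δc = 1.0961 − 1.0684 ≈ 0.0277.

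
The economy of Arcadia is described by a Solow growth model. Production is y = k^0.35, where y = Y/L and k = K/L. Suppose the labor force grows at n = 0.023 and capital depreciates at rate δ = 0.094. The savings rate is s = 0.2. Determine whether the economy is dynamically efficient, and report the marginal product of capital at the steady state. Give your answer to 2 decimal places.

dynamically efficient; MPK ≈ 0.20

n + δ = 0.023 + 0.094 = 0.117.
Steady-state k*: s·k^0.35 = 0.117·k gives k* = (0.2/0.117)^(1/0.65) ≈ 2.2815.
MPK = 0.35·2.2815^(-0.65) ≈ 0.2048.
MPK > n+δ = 0.117, so the economy is dynamically efficient (under-saving).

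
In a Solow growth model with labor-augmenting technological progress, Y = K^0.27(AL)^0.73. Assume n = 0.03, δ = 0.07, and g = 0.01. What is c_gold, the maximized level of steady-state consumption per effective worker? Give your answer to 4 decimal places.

Capital per effective worker breaks even when investment replaces (n + g + δ)·k; here n + g + δ = 0.11.
At the golden rule the marginal product of capital equals n+g+δ: 0.27·k^(0.27−1) = 0.11. Solving, k_gold = (0.27/0.11)^(1/0.73) ≈ 3.4214.
y_gold = 3.4214^0.27 ≈ 1.3939.
c_gold = y_gold − (n+g+δ)·k_gold = 1.3939 − 0.11·3.4214 ≈ 1.0176.

c_gold ≈ 1.0176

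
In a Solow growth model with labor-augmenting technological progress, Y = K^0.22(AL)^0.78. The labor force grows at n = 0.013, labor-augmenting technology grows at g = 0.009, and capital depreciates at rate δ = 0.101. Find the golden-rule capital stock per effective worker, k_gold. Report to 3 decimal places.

k_gold ≈ 2.107

n + g + δ = 0.013 + 0.009 + 0.101 = 0.123.
At the golden rule the marginal product of capital equals n+g+δ: 0.22·k^(0.22−1) = 0.123. Solving, k_gold = (0.22/0.123)^(1/0.78) ≈ 2.1074.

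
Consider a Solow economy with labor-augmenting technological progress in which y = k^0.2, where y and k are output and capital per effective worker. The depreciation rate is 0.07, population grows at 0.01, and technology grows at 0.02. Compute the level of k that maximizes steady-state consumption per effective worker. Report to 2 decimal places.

The effective depreciation rate is n + g + δ = 0.01 + 0.02 + 0.07 = 0.1.
Maximizing c = f(k) − (n+g+δ)·k gives f'(k) = n+g+δ, i.e. 0.2·k^(0.2−1) = 0.1, so k_gold = (0.2/0.1)^(1/0.8) ≈ 2.3784.

k_gold ≈ 2.38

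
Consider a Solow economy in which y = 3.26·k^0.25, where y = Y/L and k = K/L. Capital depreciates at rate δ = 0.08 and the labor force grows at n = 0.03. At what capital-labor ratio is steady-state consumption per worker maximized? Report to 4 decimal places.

k_gold ≈ 14.4440

n + δ = 0.03 + 0.08 = 0.11.
At the golden rule the marginal product of capital equals n+δ: 0.25·3.26·k^(0.25−1) = 0.11. Solving, k_gold = (0.25·3.26/0.11)^(1/0.75) ≈ 14.4440.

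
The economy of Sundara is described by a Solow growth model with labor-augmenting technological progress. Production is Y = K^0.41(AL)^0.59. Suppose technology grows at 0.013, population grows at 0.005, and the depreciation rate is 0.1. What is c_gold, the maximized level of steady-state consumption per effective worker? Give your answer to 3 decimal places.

Break-even investment rate: n + g + δ = 0.005 + 0.013 + 0.1 = 0.118.
At the golden rule the marginal product of capital equals n+g+δ: 0.41·k^(0.41−1) = 0.118. Solving, k_gold = (0.41/0.118)^(1/0.59) ≈ 8.2562.
y_gold = 8.2562^0.41 ≈ 2.3762.
c_gold = y_gold − (n+g+δ)·k_gold = 2.3762 − 0.118·8.2562 ≈ 1.4020.

c_gold ≈ 1.402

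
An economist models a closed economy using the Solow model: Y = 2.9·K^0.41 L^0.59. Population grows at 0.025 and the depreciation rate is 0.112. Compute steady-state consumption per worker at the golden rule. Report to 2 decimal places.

c_gold ≈ 7.68

Break-even investment rate: n + δ = 0.025 + 0.112 = 0.137.
Setting f'(k) = n+δ gives 0.41·2.9·k^(0.41−1) = 0.137, hence k_gold = (0.41·2.9/0.137)^(1/0.59) ≈ 38.9594.
y_gold = 2.9·38.9594^0.41 ≈ 13.0181.
c_gold = y_gold − (n+δ)·k_gold = 13.0181 − 0.137·38.9594 ≈ 7.6807.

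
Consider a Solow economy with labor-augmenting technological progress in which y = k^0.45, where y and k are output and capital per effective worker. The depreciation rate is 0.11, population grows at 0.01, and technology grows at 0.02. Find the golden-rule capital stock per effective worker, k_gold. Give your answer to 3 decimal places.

k_gold ≈ 8.355

Break-even investment rate: n + g + δ = 0.01 + 0.02 + 0.11 = 0.14.
Maximizing c = f(k) − (n+g+δ)·k gives f'(k) = n+g+δ, i.e. 0.45·k^(0.45−1) = 0.14, so k_gold = (0.45/0.14)^(1/0.55) ≈ 8.3555.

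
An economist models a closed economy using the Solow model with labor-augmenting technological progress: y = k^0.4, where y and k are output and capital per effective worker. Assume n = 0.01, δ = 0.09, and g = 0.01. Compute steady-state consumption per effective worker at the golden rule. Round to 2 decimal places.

Break-even investment rate: n + g + δ = 0.01 + 0.01 + 0.09 = 0.11.
Maximizing c = f(k) − (n+g+δ)·k gives f'(k) = n+g+δ, i.e. 0.4·k^(0.4−1) = 0.11, so k_gold = (0.4/0.11)^(1/0.6) ≈ 8.5990.
y_gold = 8.5990^0.4 ≈ 2.3647.
c_gold = y_gold − (n+g+δ)·k_gold = 2.3647 − 0.11·8.5990 ≈ 1.4188.

c_gold ≈ 1.42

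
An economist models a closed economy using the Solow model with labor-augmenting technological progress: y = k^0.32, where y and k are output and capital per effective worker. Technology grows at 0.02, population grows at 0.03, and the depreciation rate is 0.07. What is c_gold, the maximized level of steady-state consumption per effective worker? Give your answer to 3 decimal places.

The effective depreciation rate is n + g + δ = 0.03 + 0.02 + 0.07 = 0.12.
Setting f'(k) = n+g+δ gives 0.32·k^(0.32−1) = 0.12, hence k_gold = (0.32/0.12)^(1/0.68) ≈ 4.2308.
y_gold = 4.2308^0.32 ≈ 1.5866.
c_gold = y_gold − (n+g+δ)·k_gold = 1.5866 − 0.12·4.2308 ≈ 1.0789.

c_gold ≈ 1.079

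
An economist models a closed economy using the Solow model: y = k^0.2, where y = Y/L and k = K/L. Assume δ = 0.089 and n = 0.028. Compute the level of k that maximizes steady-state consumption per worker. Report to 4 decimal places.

n + δ = 0.028 + 0.089 = 0.117.
Setting f'(k) = n+δ gives 0.2·k^(0.2−1) = 0.117, hence k_gold = (0.2/0.117)^(1/0.8) ≈ 1.9546.

k_gold ≈ 1.9546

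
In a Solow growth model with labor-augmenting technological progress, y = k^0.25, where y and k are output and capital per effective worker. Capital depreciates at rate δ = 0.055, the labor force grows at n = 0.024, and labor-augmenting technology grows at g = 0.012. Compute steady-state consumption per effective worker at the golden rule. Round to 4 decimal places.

Capital per effective worker breaks even when investment replaces (n + g + δ)·k; here n + g + δ = 0.091.
At the golden rule the marginal product of capital equals n+g+δ: 0.25·k^(0.25−1) = 0.091. Solving, k_gold = (0.25/0.091)^(1/0.75) ≈ 3.8477.
y_gold = 3.8477^0.25 ≈ 1.4006.
c_gold = y_gold − (n+g+δ)·k_gold = 1.4006 − 0.091·3.8477 ≈ 1.0504.

c_gold ≈ 1.0504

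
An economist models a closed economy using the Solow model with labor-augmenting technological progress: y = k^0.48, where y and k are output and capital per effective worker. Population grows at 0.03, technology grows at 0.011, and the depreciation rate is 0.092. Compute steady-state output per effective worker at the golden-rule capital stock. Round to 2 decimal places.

y_gold ≈ 3.27

Capital per effective worker breaks even when investment replaces (n + g + δ)·k; here n + g + δ = 0.133.
Golden rule sets MPK = n+g+δ: 0.48·k^(0.48−1) = 0.133, so k_gold = (0.48/0.133)^(1/0.52) ≈ 11.8006.
Output: y_gold = k_gold^0.48 = 11.8006^0.48 ≈ 3.2697.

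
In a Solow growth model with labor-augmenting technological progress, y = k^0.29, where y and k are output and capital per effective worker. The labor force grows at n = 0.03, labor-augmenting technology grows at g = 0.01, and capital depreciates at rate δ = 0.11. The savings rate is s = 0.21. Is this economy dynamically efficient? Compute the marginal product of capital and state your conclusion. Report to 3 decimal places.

dynamically efficient; MPK ≈ 0.207

The effective depreciation rate is n + g + δ = 0.03 + 0.01 + 0.11 = 0.15.
Steady-state k*: s·k^0.29 = 0.15·k gives k* = (0.21/0.15)^(1/0.71) ≈ 1.6063.
MPK = 0.29·1.6063^(-0.71) ≈ 0.2071.
MPK > n+g+δ = 0.15, so the economy is dynamically efficient (under-saving).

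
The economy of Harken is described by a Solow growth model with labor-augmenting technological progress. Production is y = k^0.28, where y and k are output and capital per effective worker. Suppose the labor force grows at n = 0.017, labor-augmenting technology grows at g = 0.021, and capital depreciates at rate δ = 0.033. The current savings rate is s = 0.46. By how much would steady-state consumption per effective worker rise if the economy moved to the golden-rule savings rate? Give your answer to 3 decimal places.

Break-even investment rate: n + g + δ = 0.017 + 0.021 + 0.033 = 0.071.
Current steady state (s = 0.46): k* = (0.46/0.071)^(1/0.72) ≈ 13.3993, y* = 13.3993^0.28 ≈ 2.0682, c* = (1−0.46)·2.0682 ≈ 1.1168.
At the golden rule the marginal product of capital equals n+g+δ: 0.28·k^(0.28−1) = 0.071. Solving, k_gold = (0.28/0.071)^(1/0.72) ≈ 6.7242.
y_gold = 6.7242^0.28 ≈ 1.7051, c_gold = y_gold − 0.071·k_gold ≈ 1.2276.
Gain: Δc = 1.2276 − 1.1168 ≈ 0.1108.

Δc ≈ 0.111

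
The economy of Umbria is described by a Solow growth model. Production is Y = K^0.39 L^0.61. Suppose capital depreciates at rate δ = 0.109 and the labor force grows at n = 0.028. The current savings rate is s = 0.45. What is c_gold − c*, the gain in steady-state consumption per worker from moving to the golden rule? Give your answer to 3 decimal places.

Δc ≈ 0.014

n + δ = 0.028 + 0.109 = 0.137.
Current steady state (s = 0.45): k* = (0.45/0.137)^(1/0.61) ≈ 7.0260, y* = 7.0260^0.39 ≈ 2.1390, c* = (1−0.45)·2.1390 ≈ 1.1765.
At the golden rule the marginal product of capital equals n+δ: 0.39·k^(0.39−1) = 0.137. Solving, k_gold = (0.39/0.137)^(1/0.61) ≈ 5.5568.
y_gold = 5.5568^0.39 ≈ 1.9520, c_gold = y_gold − 0.137·k_gold ≈ 1.1907.
Gain: Δc = 1.1907 − 1.1765 ≈ 0.0143.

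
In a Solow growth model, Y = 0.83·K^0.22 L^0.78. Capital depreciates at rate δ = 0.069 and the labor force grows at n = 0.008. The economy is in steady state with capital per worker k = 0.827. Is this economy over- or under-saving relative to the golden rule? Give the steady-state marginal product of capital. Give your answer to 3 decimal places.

The effective depreciation rate is n + δ = 0.008 + 0.069 = 0.077.
MPK = 0.22·0.83·k^(0.22−1) = 0.22·0.83·0.827^(-0.78) ≈ 0.2118.
MPK > 0.077, so the economy is dynamically efficient (under-saving).

under-saving; MPK ≈ 0.212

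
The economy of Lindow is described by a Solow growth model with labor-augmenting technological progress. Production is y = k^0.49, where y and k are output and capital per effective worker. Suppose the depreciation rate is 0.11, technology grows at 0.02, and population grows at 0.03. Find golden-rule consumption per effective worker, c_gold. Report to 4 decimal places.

c_gold ≈ 1.4948

n + g + δ = 0.03 + 0.02 + 0.11 = 0.16.
Maximizing c = f(k) − (n+g+δ)·k gives f'(k) = n+g+δ, i.e. 0.49·k^(0.49−1) = 0.16, so k_gold = (0.49/0.16)^(1/0.51) ≈ 8.9762.
y_gold = 8.9762^0.49 ≈ 2.9310.
c_gold = y_gold − (n+g+δ)·k_gold = 2.9310 − 0.16·8.9762 ≈ 1.4948.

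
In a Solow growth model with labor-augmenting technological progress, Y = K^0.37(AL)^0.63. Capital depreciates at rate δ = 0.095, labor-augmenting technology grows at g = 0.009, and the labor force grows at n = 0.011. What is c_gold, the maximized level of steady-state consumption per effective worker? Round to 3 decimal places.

Break-even investment rate: n + g + δ = 0.011 + 0.009 + 0.095 = 0.115.
Setting f'(k) = n+g+δ gives 0.37·k^(0.37−1) = 0.115, hence k_gold = (0.37/0.115)^(1/0.63) ≈ 6.3909.
y_gold = 6.3909^0.37 ≈ 1.9864.
c_gold = y_gold − (n+g+δ)·k_gold = 1.9864 − 0.115·6.3909 ≈ 1.2514.

c_gold ≈ 1.251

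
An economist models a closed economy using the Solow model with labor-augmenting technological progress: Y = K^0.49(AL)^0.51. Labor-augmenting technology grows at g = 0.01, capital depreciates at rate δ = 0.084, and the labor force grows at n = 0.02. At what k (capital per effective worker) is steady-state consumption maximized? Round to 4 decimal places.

k_gold ≈ 17.4481

Break-even investment rate: n + g + δ = 0.02 + 0.01 + 0.084 = 0.114.
Setting f'(k) = n+g+δ gives 0.49·k^(0.49−1) = 0.114, hence k_gold = (0.49/0.114)^(1/0.51) ≈ 17.4481.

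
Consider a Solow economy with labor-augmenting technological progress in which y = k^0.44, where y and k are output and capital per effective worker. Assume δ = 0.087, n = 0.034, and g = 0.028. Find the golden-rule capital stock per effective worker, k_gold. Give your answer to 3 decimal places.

Capital per effective worker breaks even when investment replaces (n + g + δ)·k; here n + g + δ = 0.149.
Golden rule sets MPK = n+g+δ: 0.44·k^(0.44−1) = 0.149, so k_gold = (0.44/0.149)^(1/0.56) ≈ 6.9145.

k_gold ≈ 6.915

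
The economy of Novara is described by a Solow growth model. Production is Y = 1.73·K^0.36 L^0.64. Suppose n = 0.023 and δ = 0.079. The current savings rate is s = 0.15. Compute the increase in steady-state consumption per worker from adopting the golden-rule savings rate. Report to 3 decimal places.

Break-even investment rate: n + δ = 0.023 + 0.079 = 0.102.
Current steady state (s = 0.15): k* = (0.15·1.73/0.102)^(1/0.64) ≈ 4.3018, y* = 1.73·4.3018^0.36 ≈ 2.9252, c* = (1−0.15)·2.9252 ≈ 2.4864.
Setting f'(k) = n+δ gives 0.36·1.73·k^(0.36−1) = 0.102, hence k_gold = (0.36·1.73/0.102)^(1/0.64) ≈ 16.8940.
y_gold = 1.73·16.8940^0.36 ≈ 4.7866, c_gold = y_gold − 0.102·k_gold ≈ 3.0634.
Gain: Δc = 3.0634 − 2.4864 ≈ 0.5770.

Δc ≈ 0.577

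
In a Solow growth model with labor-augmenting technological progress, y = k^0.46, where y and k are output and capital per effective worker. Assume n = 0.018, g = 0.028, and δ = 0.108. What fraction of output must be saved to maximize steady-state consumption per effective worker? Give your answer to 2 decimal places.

The effective depreciation rate is n + g + δ = 0.018 + 0.028 + 0.108 = 0.154.
At the golden rule MPK = n+g+δ, and in any Cobb-Douglas steady state s = (n+g+δ)·k/y = MPK·k/y = capital's share 0.46.

s_gold = 0.46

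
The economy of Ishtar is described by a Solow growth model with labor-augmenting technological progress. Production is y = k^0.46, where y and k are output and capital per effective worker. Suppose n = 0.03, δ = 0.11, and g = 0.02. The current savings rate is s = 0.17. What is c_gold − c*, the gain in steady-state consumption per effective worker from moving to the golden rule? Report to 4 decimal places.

Δc ≈ 0.4537

Break-even investment rate: n + g + δ = 0.03 + 0.02 + 0.11 = 0.16.
Current steady state (s = 0.17): k* = (0.17/0.16)^(1/0.54) ≈ 1.1188, y* = 1.1188^0.46 ≈ 1.0530, c* = (1−0.17)·1.0530 ≈ 0.8740.
At the golden rule the marginal product of capital equals n+g+δ: 0.46·k^(0.46−1) = 0.16. Solving, k_gold = (0.46/0.16)^(1/0.54) ≈ 7.0685.
y_gold = 7.0685^0.46 ≈ 2.4586, c_gold = y_gold − 0.16·k_gold ≈ 1.3277.
Gain: Δc = 1.3277 − 0.8740 ≈ 0.4537.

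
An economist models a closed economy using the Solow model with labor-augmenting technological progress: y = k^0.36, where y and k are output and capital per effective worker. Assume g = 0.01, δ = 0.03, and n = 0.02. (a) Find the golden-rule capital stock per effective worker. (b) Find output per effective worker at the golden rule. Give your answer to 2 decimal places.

n + g + δ = 0.02 + 0.01 + 0.03 = 0.06.
At the golden rule the marginal product of capital equals n+g+δ: 0.36·k^(0.36−1) = 0.06. Solving, k_gold = (0.36/0.06)^(1/0.64) ≈ 16.4385.
y_gold = 16.4385^0.36 ≈ 2.7397.

(a) k_gold ≈ 16.44; (b) y_gold ≈ 2.74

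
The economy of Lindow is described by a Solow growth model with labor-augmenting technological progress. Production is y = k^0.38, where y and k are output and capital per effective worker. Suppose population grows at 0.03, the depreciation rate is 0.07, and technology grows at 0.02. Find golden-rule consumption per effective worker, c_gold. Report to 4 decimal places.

c_gold ≈ 1.2566

The effective depreciation rate is n + g + δ = 0.03 + 0.02 + 0.07 = 0.12.
Maximizing c = f(k) − (n+g+δ)·k gives f'(k) = n+g+δ, i.e. 0.38·k^(0.38−1) = 0.12, so k_gold = (0.38/0.12)^(1/0.62) ≈ 6.4183.
y_gold = 6.4183^0.38 ≈ 2.0268.
c_gold = y_gold − (n+g+δ)·k_gold = 2.0268 − 0.12·6.4183 ≈ 1.2566.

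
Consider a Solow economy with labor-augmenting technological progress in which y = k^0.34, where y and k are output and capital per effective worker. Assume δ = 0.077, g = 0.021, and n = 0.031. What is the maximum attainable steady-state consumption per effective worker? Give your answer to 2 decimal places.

Capital per effective worker breaks even when investment replaces (n + g + δ)·k; here n + g + δ = 0.129.
Maximizing c = f(k) − (n+g+δ)·k gives f'(k) = n+g+δ, i.e. 0.34·k^(0.34−1) = 0.129, so k_gold = (0.34/0.129)^(1/0.66) ≈ 4.3422.
y_gold = 4.3422^0.34 ≈ 1.6475.
c_gold = y_gold − (n+g+δ)·k_gold = 1.6475 − 0.129·4.3422 ≈ 1.0873.

c_gold ≈ 1.09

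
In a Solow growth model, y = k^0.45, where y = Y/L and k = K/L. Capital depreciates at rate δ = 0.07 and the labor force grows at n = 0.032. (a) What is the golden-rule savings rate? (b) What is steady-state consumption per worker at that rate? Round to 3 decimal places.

Break-even investment rate: n + δ = 0.032 + 0.07 = 0.102.
For Cobb-Douglas, s_gold equals capital's share: s_gold = 0.45.
Setting f'(k) = n+δ gives 0.45·k^(0.45−1) = 0.102, hence k_gold = (0.45/0.102)^(1/0.55) ≈ 14.8601.
y_gold = 14.8601^0.45 ≈ 3.3683; c_gold = (1−0.45)·y_gold ≈ 1.8526.

(a) s_gold = 0.450; (b) c_gold ≈ 1.853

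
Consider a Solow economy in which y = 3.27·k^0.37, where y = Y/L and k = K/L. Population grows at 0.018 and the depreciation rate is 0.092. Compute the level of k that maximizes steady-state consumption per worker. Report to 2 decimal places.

k_gold ≈ 44.97

Capital per worker breaks even when investment replaces (n + δ)·k; here n + δ = 0.11.
Setting f'(k) = n+δ gives 0.37·3.27·k^(0.37−1) = 0.11, hence k_gold = (0.37·3.27/0.11)^(1/0.63) ≈ 44.9725.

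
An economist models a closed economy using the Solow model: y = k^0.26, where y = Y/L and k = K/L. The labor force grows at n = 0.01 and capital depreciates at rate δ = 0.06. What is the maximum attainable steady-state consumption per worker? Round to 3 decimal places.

c_gold ≈ 1.173

n + δ = 0.01 + 0.06 = 0.07.
At the golden rule the marginal product of capital equals n+δ: 0.26·k^(0.26−1) = 0.07. Solving, k_gold = (0.26/0.07)^(1/0.74) ≈ 5.8898.
y_gold = 5.8898^0.26 ≈ 1.5857.
c_gold = y_gold − (n+δ)·k_gold = 1.5857 − 0.07·5.8898 ≈ 1.1734.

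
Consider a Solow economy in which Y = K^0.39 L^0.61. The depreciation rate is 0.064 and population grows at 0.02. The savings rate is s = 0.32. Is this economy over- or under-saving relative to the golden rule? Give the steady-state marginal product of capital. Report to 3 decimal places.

Break-even investment rate: n + δ = 0.02 + 0.064 = 0.084.
Steady-state k*: s·k^0.39 = 0.084·k gives k* = (0.32/0.084)^(1/0.61) ≈ 8.9587.
MPK = 0.39·8.9587^(-0.61) ≈ 0.1024.
MPK > n+δ = 0.084, so the economy is dynamically efficient (under-saving).

under-saving; MPK ≈ 0.102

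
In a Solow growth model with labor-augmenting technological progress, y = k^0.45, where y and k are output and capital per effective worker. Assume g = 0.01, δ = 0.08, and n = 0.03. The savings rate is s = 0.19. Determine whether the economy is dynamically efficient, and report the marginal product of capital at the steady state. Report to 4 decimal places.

dynamically efficient; MPK ≈ 0.2842

n + g + δ = 0.03 + 0.01 + 0.08 = 0.12.
Steady-state k*: s·k^0.45 = 0.12·k gives k* = (0.19/0.12)^(1/0.55) ≈ 2.3060.
MPK = 0.45·2.3060^(-0.55) ≈ 0.2842.
MPK > n+g+δ = 0.12, so the economy is dynamically efficient (under-saving).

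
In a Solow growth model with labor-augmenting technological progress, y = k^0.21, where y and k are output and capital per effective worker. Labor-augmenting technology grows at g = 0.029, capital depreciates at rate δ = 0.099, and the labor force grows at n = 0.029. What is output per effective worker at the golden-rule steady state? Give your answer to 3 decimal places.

y_gold ≈ 1.080

The effective depreciation rate is n + g + δ = 0.029 + 0.029 + 0.099 = 0.157.
Setting f'(k) = n+g+δ gives 0.21·k^(0.21−1) = 0.157, hence k_gold = (0.21/0.157)^(1/0.79) ≈ 1.4451.
Output: y_gold = k_gold^0.21 = 1.4451^0.21 ≈ 1.0804.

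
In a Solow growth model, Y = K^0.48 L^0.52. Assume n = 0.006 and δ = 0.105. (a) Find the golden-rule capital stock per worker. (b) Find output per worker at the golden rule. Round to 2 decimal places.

(a) k_gold ≈ 16.71; (b) y_gold ≈ 3.86

Break-even investment rate: n + δ = 0.006 + 0.105 = 0.111.
Setting f'(k) = n+δ gives 0.48·k^(0.48−1) = 0.111, hence k_gold = (0.48/0.111)^(1/0.52) ≈ 16.7078.
y_gold = 16.7078^0.48 ≈ 3.8637.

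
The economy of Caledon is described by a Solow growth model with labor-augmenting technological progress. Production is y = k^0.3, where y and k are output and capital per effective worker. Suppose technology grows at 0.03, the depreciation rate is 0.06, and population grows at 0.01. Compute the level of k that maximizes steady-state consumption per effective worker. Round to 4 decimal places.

k_gold ≈ 4.8040

n + g + δ = 0.01 + 0.03 + 0.06 = 0.1.
Golden rule sets MPK = n+g+δ: 0.3·k^(0.3−1) = 0.1, so k_gold = (0.3/0.1)^(1/0.7) ≈ 4.8040.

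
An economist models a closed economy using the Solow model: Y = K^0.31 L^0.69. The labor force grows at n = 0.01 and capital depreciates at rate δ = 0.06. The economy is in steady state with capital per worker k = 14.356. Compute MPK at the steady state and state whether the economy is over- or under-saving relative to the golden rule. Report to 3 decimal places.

Capital per worker breaks even when investment replaces (n + δ)·k; here n + δ = 0.07.
MPK = 0.31·k^(0.31−1) = 0.31·14.356^(-0.69) ≈ 0.0493.
MPK < 0.07, so the economy is dynamically inefficient (over-saving).

over-saving; MPK ≈ 0.049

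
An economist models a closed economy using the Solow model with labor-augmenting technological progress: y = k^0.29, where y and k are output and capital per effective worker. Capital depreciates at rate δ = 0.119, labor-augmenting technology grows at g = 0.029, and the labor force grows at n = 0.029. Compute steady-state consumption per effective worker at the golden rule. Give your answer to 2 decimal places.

c_gold ≈ 0.87

n + g + δ = 0.029 + 0.029 + 0.119 = 0.177.
Golden rule sets MPK = n+g+δ: 0.29·k^(0.29−1) = 0.177, so k_gold = (0.29/0.177)^(1/0.71) ≈ 2.0045.
y_gold = 2.0045^0.29 ≈ 1.2234.
c_gold = y_gold − (n+g+δ)·k_gold = 1.2234 − 0.177·2.0045 ≈ 0.8686.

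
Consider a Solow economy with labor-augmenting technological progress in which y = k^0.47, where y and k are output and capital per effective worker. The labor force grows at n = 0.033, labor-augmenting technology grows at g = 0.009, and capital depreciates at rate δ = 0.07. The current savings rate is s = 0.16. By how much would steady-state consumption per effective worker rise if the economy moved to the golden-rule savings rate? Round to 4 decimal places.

Δc ≈ 0.7383

n + g + δ = 0.033 + 0.009 + 0.07 = 0.112.
Current steady state (s = 0.16): k* = (0.16/0.112)^(1/0.53) ≈ 1.9601, y* = 1.9601^0.47 ≈ 1.3720, c* = (1−0.16)·1.3720 ≈ 1.1525.
Golden rule sets MPK = n+g+δ: 0.47·k^(0.47−1) = 0.112, so k_gold = (0.47/0.112)^(1/0.53) ≈ 14.9708.
y_gold = 14.9708^0.47 ≈ 3.5675, c_gold = y_gold − 0.112·k_gold ≈ 1.8908.
Gain: Δc = 1.8908 − 1.1525 ≈ 0.7383.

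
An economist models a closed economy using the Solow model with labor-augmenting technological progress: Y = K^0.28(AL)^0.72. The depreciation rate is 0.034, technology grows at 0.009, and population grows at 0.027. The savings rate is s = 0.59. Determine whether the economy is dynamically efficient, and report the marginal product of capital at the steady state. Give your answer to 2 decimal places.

Break-even investment rate: n + g + δ = 0.027 + 0.009 + 0.034 = 0.07.
Steady-state k*: s·k^0.28 = 0.07·k gives k* = (0.59/0.07)^(1/0.72) ≈ 19.3094.
MPK = 0.28·19.3094^(-0.72) ≈ 0.0332.
MPK < n+g+δ = 0.07, so the economy is dynamically inefficient (over-saving).

dynamically inefficient; MPK ≈ 0.03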